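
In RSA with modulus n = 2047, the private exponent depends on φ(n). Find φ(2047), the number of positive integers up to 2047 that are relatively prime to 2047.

Factor: 2047 = 23 · 89.
φ(2047) = (23−1) · (89−1) = 22 · 88 = 1936.

1936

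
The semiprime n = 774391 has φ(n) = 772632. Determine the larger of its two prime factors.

φ(n) = (p−1)(q−1) = n − (p+q) + 1, so p + q = 774391 − 772632 + 1 = 1760.
p and q are the roots of t² − 1760t + 774391 = 0.
Discriminant: 1760² − 4·774391 = 3097600 − 3097564 = 36; √36 = 6.
q = (1760 − 6)/2 = 877, p = (1760 + 6)/2 = 883.
Check: 877 · 883 = 774391.

883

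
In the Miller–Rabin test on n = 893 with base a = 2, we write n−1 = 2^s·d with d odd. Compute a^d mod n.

893 − 1 = 892 = 2^2 · 223, so d = 223.
2^1 ≡ 2 (mod 893)
2^2 ≡ 2^2 = 4 ≡ 4 (mod 893)
2^4 ≡ 4^2 = 16 ≡ 16 (mod 893)
2^8 ≡ 16^2 = 256 ≡ 256 (mod 893)
2^16 ≡ 256^2 = 65536 ≡ 347 (mod 893)
2^32 ≡ 347^2 = 120409 ≡ 747 (mod 893)
2^64 ≡ 747^2 = 558009 ≡ 777 (mod 893)
2^128 ≡ 777^2 = 603729 ≡ 61 (mod 893)
223 = 128 + 64 + 16 + 8 + 4 + 2 + 1 in binary powers of 2.
So 2^223 ≡ 61 · 777 · 347 · 256 · 16 · 4 · 2 ≡ 394 (mod 893).
Squaring chain: 394 → 747; never reaches −1, so base 2 is a Miller–Rabin witness that 893 is composite.

394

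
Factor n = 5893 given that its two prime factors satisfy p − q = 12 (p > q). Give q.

Since p = q + 12, we have 5893 = q(q + 12), so q² + 12q − 5893 = 0.
Discriminant: 12² + 4·5893 = 144 + 23572 = 23716; √23716 = 154.
q = (−12 + 154)/2 = 71, and p = q + 12 = 83.
Check: 71 · 83 = 5893.

71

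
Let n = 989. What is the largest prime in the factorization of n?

989 = 23 · 43
43 is prime.
So 989 = 23 · 43; the largest prime factor is 43.

43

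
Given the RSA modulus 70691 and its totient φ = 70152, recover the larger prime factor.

φ(n) = (p−1)(q−1) = n − (p+q) + 1, so p + q = 70691 − 70152 + 1 = 540.
p and q are the roots of t² − 540t + 70691 = 0.
Discriminant: 540² − 4·70691 = 291600 − 282764 = 8836; √8836 = 94.
q = (540 − 94)/2 = 223, p = (540 + 94)/2 = 317.
Check: 223 · 317 = 70691.

317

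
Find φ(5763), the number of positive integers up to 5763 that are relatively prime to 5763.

3584

Factor: 5763 = 3 · 17 · 113.
φ(5763) = (3−1) · (17−1) · (113−1) = 2 · 16 · 112 = 3584.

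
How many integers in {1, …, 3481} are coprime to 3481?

Factor: 3481 = 59^2.
φ(3481) = 59^1·(59−1) = 3422.

3422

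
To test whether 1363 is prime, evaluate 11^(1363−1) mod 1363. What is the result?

11^1 ≡ 11 (mod 1363)
11^2 ≡ 11^2 = 121 ≡ 121 (mod 1363)
11^4 ≡ 121^2 = 14641 ≡ 1011 (mod 1363)
11^8 ≡ 1011^2 = 1022121 ≡ 1234 (mod 1363)
11^16 ≡ 1234^2 = 1522756 ≡ 285 (mod 1363)
11^32 ≡ 285^2 = 81225 ≡ 808 (mod 1363)
11^64 ≡ 808^2 = 652864 ≡ 1350 (mod 1363)
11^128 ≡ 1350^2 = 1822500 ≡ 169 (mod 1363)
11^256 ≡ 169^2 = 28561 ≡ 1301 (mod 1363)
11^512 ≡ 1301^2 = 1692601 ≡ 1118 (mod 1363)
11^1024 ≡ 1118^2 = 1249924 ≡ 53 (mod 1363)
1362 = 1024 + 256 + 64 + 16 + 2 in binary powers of 2.
So 11^1362 ≡ 53 · 1301 · 1350 · 285 · 121 ≡ 1193 (mod 1363).
Since 1193 ≠ 1, base 11 is a Fermat witness: 1363 is composite.

1193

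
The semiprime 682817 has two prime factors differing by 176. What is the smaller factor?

743

Since p = q + 176, we have 682817 = q(q + 176), so q² + 176q − 682817 = 0.
Discriminant: 176² + 4·682817 = 30976 + 2731268 = 2762244; √2762244 = 1662.
q = (−176 + 1662)/2 = 743, and p = q + 176 = 919.
Check: 743 · 919 = 682817.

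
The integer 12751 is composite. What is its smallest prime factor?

12751 is odd.
Digit sum 16, not divisible by 3.
Ends in 1: not divisible by 5.
7: 12751 = 7·1821 + 4
11: 12751 = 11·1159 + 2
13: 12751 = 13·980 + 11
17: 12751 = 17·750 + 1
19: 12751 = 19·671 + 2
23: 12751 = 23·554 + 9
29: 12751 = 29·439 + 20
31: 12751 = 31·411 + 10
37: 12751 = 37·344 + 23
41: 12751 = 41·311

41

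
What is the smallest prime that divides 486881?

29

486881 is odd.
Digit sum 35, not divisible by 3.
Ends in 1: not divisible by 5.
7: 486881 = 7·69554 + 3
11: 486881 = 11·44261 + 10
13: 486881 = 13·37452 + 5
17: 486881 = 17·28640 + 1
19: 486881 = 19·25625 + 6
23: 486881 = 23·21168 + 17
29: 486881 = 29·16789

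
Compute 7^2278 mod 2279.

982

7^1 ≡ 7 (mod 2279)
7^2 ≡ 7^2 = 49 ≡ 49 (mod 2279)
7^4 ≡ 49^2 = 2401 ≡ 122 (mod 2279)
7^8 ≡ 122^2 = 14884 ≡ 1210 (mod 2279)
7^16 ≡ 1210^2 = 1464100 ≡ 982 (mod 2279)
7^32 ≡ 982^2 = 964324 ≡ 307 (mod 2279)
7^64 ≡ 307^2 = 94249 ≡ 810 (mod 2279)
7^128 ≡ 810^2 = 656100 ≡ 2027 (mod 2279)
7^256 ≡ 2027^2 = 4108729 ≡ 1971 (mod 2279)
7^512 ≡ 1971^2 = 3884841 ≡ 1425 (mod 2279)
7^1024 ≡ 1425^2 = 2030625 ≡ 36 (mod 2279)
7^2048 ≡ 36^2 = 1296 ≡ 1296 (mod 2279)
2278 = 2048 + 128 + 64 + 32 + 4 + 2 in binary powers of 2.
So 7^2278 ≡ 1296 · 2027 · 810 · 307 · 122 · 49 ≡ 982 (mod 2279).
Since 982 ≠ 1, base 7 is a Fermat witness: 2279 is composite.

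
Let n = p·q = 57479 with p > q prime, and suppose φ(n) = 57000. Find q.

229

φ(n) = (p−1)(q−1) = n − (p+q) + 1, so p + q = 57479 − 57000 + 1 = 480.
p and q are the roots of t² − 480t + 57479 = 0.
Discriminant: 480² − 4·57479 = 230400 − 229916 = 484; √484 = 22.
q = (480 − 22)/2 = 229, p = (480 + 22)/2 = 251.
Check: 229 · 251 = 57479.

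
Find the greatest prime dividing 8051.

8051 = 83 · 97
97 is prime.
So 8051 = 83 · 97; the largest prime factor is 97.

97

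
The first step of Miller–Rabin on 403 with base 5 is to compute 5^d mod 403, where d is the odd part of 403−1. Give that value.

187

403 − 1 = 402 = 2^1 · 201, so d = 201.
5^1 ≡ 5 (mod 403)
5^2 ≡ 5^2 = 25 ≡ 25 (mod 403)
5^4 ≡ 25^2 = 625 ≡ 222 (mod 403)
5^8 ≡ 222^2 = 49284 ≡ 118 (mod 403)
5^16 ≡ 118^2 = 13924 ≡ 222 (mod 403)
5^32 ≡ 222^2 = 49284 ≡ 118 (mod 403)
5^64 ≡ 118^2 = 13924 ≡ 222 (mod 403)
5^128 ≡ 222^2 = 49284 ≡ 118 (mod 403)
201 = 128 + 64 + 8 + 1 in binary powers of 2.
So 5^201 ≡ 118 · 222 · 118 · 5 ≡ 187 (mod 403).
Squaring chain: 187; never reaches −1, so base 5 is a Miller–Rabin witness that 403 is composite.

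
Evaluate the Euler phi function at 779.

720

Factor: 779 = 19 · 41.
φ(779) = (19−1) · (41−1) = 18 · 40 = 720.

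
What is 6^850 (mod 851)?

6^1 ≡ 6 (mod 851)
6^2 ≡ 6^2 = 36 ≡ 36 (mod 851)
6^4 ≡ 36^2 = 1296 ≡ 445 (mod 851)
6^8 ≡ 445^2 = 198025 ≡ 593 (mod 851)
6^16 ≡ 593^2 = 351649 ≡ 186 (mod 851)
6^32 ≡ 186^2 = 34596 ≡ 556 (mod 851)
6^64 ≡ 556^2 = 309136 ≡ 223 (mod 851)
6^128 ≡ 223^2 = 49729 ≡ 371 (mod 851)
6^256 ≡ 371^2 = 137641 ≡ 630 (mod 851)
6^512 ≡ 630^2 = 396900 ≡ 334 (mod 851)
850 = 512 + 256 + 64 + 16 + 2 in binary powers of 2.
So 6^850 ≡ 334 · 630 · 223 · 186 · 36 ≡ 147 (mod 851).
Since 147 ≠ 1, base 6 is a Fermat witness: 851 is composite.

147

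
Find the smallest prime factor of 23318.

2

23318 is even: 2 divides it.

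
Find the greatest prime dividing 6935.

6935 = 5 · 1387
1387 = 19 · 73
73 is prime.
So 6935 = 5 · 19 · 73; the largest prime factor is 73.

73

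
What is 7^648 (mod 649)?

7^1 ≡ 7 (mod 649)
7^2 ≡ 7^2 = 49 ≡ 49 (mod 649)
7^4 ≡ 49^2 = 2401 ≡ 454 (mod 649)
7^8 ≡ 454^2 = 206116 ≡ 383 (mod 649)
7^16 ≡ 383^2 = 146689 ≡ 15 (mod 649)
7^32 ≡ 15^2 = 225 ≡ 225 (mod 649)
7^64 ≡ 225^2 = 50625 ≡ 3 (mod 649)
7^128 ≡ 3^2 = 9 ≡ 9 (mod 649)
7^256 ≡ 9^2 = 81 ≡ 81 (mod 649)
7^512 ≡ 81^2 = 6561 ≡ 71 (mod 649)
648 = 512 + 128 + 8 in binary powers of 2.
So 7^648 ≡ 71 · 9 · 383 ≡ 64 (mod 649).
Since 64 ≠ 1, base 7 is a Fermat witness: 649 is composite.

64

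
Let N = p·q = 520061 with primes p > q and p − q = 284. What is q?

Since p = q + 284, we have 520061 = q(q + 284), so q² + 284q − 520061 = 0.
Discriminant: 284² + 4·520061 = 80656 + 2080244 = 2160900; √2160900 = 1470.
q = (−284 + 1470)/2 = 593, and p = q + 284 = 877.
Check: 593 · 877 = 520061.

593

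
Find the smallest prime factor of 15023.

15023 is odd.
Digit sum 11, not divisible by 3.
Ends in 3: not divisible by 5.
7: 15023 = 7·2146 + 1
11: 15023 = 11·1365 + 8
13: 15023 = 13·1155 + 8
17: 15023 = 17·883 + 12
19: 15023 = 19·790 + 13
23: 15023 = 23·653 + 4
29: 15023 = 29·518 + 1
31: 15023 = 31·484 + 19
37: 15023 = 37·406 + 1
41: 15023 = 41·366 + 17
43: 15023 = 43·349 + 16
47: 15023 = 47·319 + 30
53: 15023 = 53·283 + 24
59: 15023 = 59·254 + 37
61: 15023 = 61·246 + 17
67: 15023 = 67·224 + 15
71: 15023 = 71·211 + 42
73: 15023 = 73·205 + 58
79: 15023 = 79·190 + 13
83: 15023 = 83·181

83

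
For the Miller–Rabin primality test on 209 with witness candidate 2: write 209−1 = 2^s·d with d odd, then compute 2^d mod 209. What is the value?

41

209 − 1 = 208 = 2^4 · 13, so d = 13.
2^1 ≡ 2 (mod 209)
2^2 ≡ 2^2 = 4 ≡ 4 (mod 209)
2^4 ≡ 4^2 = 16 ≡ 16 (mod 209)
2^8 ≡ 16^2 = 256 ≡ 47 (mod 209)
13 = 8 + 4 + 1 in binary powers of 2.
So 2^13 ≡ 47 · 16 · 2 ≡ 41 (mod 209).
Squaring chain: 41 → 9 → 81 → 82; never reaches −1, so base 2 is a Miller–Rabin witness that 209 is composite.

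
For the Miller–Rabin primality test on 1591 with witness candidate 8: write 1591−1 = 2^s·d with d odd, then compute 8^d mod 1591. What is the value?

290

1591 − 1 = 1590 = 2^1 · 795, so d = 795.
8^1 ≡ 8 (mod 1591)
8^2 ≡ 8^2 = 64 ≡ 64 (mod 1591)
8^4 ≡ 64^2 = 4096 ≡ 914 (mod 1591)
8^8 ≡ 914^2 = 835396 ≡ 121 (mod 1591)
8^16 ≡ 121^2 = 14641 ≡ 322 (mod 1591)
8^32 ≡ 322^2 = 103684 ≡ 269 (mod 1591)
8^64 ≡ 269^2 = 72361 ≡ 766 (mod 1591)
8^128 ≡ 766^2 = 586756 ≡ 1268 (mod 1591)
8^256 ≡ 1268^2 = 1607824 ≡ 914 (mod 1591)
8^512 ≡ 914^2 = 835396 ≡ 121 (mod 1591)
795 = 512 + 256 + 16 + 8 + 2 + 1 in binary powers of 2.
So 8^795 ≡ 121 · 914 · 322 · 121 · 64 · 8 ≡ 290 (mod 1591).
Squaring chain: 290; never reaches −1, so base 8 is a Miller–Rabin witness that 1591 is composite.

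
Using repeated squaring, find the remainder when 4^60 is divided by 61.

1

4^1 ≡ 4 (mod 61)
4^2 ≡ 4^2 = 16 ≡ 16 (mod 61)
4^4 ≡ 16^2 = 256 ≡ 12 (mod 61)
4^8 ≡ 12^2 = 144 ≡ 22 (mod 61)
4^16 ≡ 22^2 = 484 ≡ 57 (mod 61)
4^32 ≡ 57^2 = 3249 ≡ 16 (mod 61)
60 = 32 + 16 + 8 + 4 in binary powers of 2.
So 4^60 ≡ 16 · 57 · 22 · 12 ≡ 1 (mod 61).
Since the result is 1, base 4 gives no evidence that 61 is composite.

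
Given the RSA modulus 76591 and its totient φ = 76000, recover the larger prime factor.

φ(n) = (p−1)(q−1) = n − (p+q) + 1, so p + q = 76591 − 76000 + 1 = 592.
p and q are the roots of t² − 592t + 76591 = 0.
Discriminant: 592² − 4·76591 = 350464 − 306364 = 44100; √44100 = 210.
q = (592 − 210)/2 = 191, p = (592 + 210)/2 = 401.
Check: 191 · 401 = 76591.

401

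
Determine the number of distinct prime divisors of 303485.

303485 = 5 · 60697
60697 = 7 · 8671
8671 = 13 · 667
667 = 23 · 29
303485 = 5 · 7 · 13 · 23 · 29, which has 5 distinct prime factors.

5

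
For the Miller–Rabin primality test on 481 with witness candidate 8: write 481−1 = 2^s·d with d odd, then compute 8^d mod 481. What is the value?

481 − 1 = 480 = 2^5 · 15, so d = 15.
8^1 ≡ 8 (mod 481)
8^2 ≡ 8^2 = 64 ≡ 64 (mod 481)
8^4 ≡ 64^2 = 4096 ≡ 248 (mod 481)
8^8 ≡ 248^2 = 61504 ≡ 417 (mod 481)
15 = 8 + 4 + 2 + 1 in binary powers of 2.
So 8^15 ≡ 417 · 248 · 64 · 8 ≡ 31 (mod 481).
Squaring chain: 31 → 480 → 1 → 1 → 1; reaches −1, so base 8 does not prove 481 composite.

31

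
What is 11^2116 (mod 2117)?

401

11^1 ≡ 11 (mod 2117)
11^2 ≡ 11^2 = 121 ≡ 121 (mod 2117)
11^4 ≡ 121^2 = 14641 ≡ 1939 (mod 2117)
11^8 ≡ 1939^2 = 3759721 ≡ 2046 (mod 2117)
11^16 ≡ 2046^2 = 4186116 ≡ 807 (mod 2117)
11^32 ≡ 807^2 = 651249 ≡ 1330 (mod 2117)
11^64 ≡ 1330^2 = 1768900 ≡ 1205 (mod 2117)
11^128 ≡ 1205^2 = 1452025 ≡ 1880 (mod 2117)
11^256 ≡ 1880^2 = 3534400 ≡ 1127 (mod 2117)
11^512 ≡ 1127^2 = 1270129 ≡ 2046 (mod 2117)
11^1024 ≡ 2046^2 = 4186116 ≡ 807 (mod 2117)
11^2048 ≡ 807^2 = 651249 ≡ 1330 (mod 2117)
2116 = 2048 + 64 + 4 in binary powers of 2.
So 11^2116 ≡ 1330 · 1205 · 1939 ≡ 401 (mod 2117).
Since 401 ≠ 1, base 11 is a Fermat witness: 2117 is composite.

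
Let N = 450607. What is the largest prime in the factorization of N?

89

450607 = 61 · 7387
7387 = 83 · 89
89 is prime.
So 450607 = 61 · 83 · 89; the largest prime factor is 89.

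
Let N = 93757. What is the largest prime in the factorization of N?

93757 = 29 · 3233
3233 = 53 · 61
61 is prime.
So 93757 = 29 · 53 · 61; the largest prime factor is 61.

61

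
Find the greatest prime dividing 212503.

73

212503 = 41 · 5183
5183 = 71 · 73
73 is prime.
So 212503 = 41 · 71 · 73; the largest prime factor is 73.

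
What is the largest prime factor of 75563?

75563 = 19 · 3977
3977 = 41 · 97
97 is prime.
So 75563 = 19 · 41 · 97; the largest prime factor is 97.

97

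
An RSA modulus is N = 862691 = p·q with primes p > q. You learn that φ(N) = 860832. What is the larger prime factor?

977

φ(n) = (p−1)(q−1) = n − (p+q) + 1, so p + q = 862691 − 860832 + 1 = 1860.
p and q are the roots of t² − 1860t + 862691 = 0.
Discriminant: 1860² − 4·862691 = 3459600 − 3450764 = 8836; √8836 = 94.
q = (1860 − 94)/2 = 883, p = (1860 + 94)/2 = 977.
Check: 883 · 977 = 862691.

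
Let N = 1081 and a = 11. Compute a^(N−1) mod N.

11^1 ≡ 11 (mod 1081)
11^2 ≡ 11^2 = 121 ≡ 121 (mod 1081)
11^4 ≡ 121^2 = 14641 ≡ 588 (mod 1081)
11^8 ≡ 588^2 = 345744 ≡ 905 (mod 1081)
11^16 ≡ 905^2 = 819025 ≡ 708 (mod 1081)
11^32 ≡ 708^2 = 501264 ≡ 761 (mod 1081)
11^64 ≡ 761^2 = 579121 ≡ 786 (mod 1081)
11^128 ≡ 786^2 = 617796 ≡ 545 (mod 1081)
11^256 ≡ 545^2 = 297025 ≡ 831 (mod 1081)
11^512 ≡ 831^2 = 690561 ≡ 883 (mod 1081)
11^1024 ≡ 883^2 = 779689 ≡ 288 (mod 1081)
1080 = 1024 + 32 + 16 + 8 in binary powers of 2.
So 11^1080 ≡ 288 · 761 · 708 · 905 ≡ 581 (mod 1081).
Since 581 ≠ 1, base 11 is a Fermat witness: 1081 is composite.

581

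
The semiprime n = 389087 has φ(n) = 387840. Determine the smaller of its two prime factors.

607

φ(n) = (p−1)(q−1) = n − (p+q) + 1, so p + q = 389087 − 387840 + 1 = 1248.
p and q are the roots of t² − 1248t + 389087 = 0.
Discriminant: 1248² − 4·389087 = 1557504 − 1556348 = 1156; √1156 = 34.
q = (1248 − 34)/2 = 607, p = (1248 + 34)/2 = 641.
Check: 607 · 641 = 389087.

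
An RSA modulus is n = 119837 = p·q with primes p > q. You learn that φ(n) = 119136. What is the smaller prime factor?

φ(n) = (p−1)(q−1) = n − (p+q) + 1, so p + q = 119837 − 119136 + 1 = 702.
p and q are the roots of t² − 702t + 119837 = 0.
Discriminant: 702² − 4·119837 = 492804 − 479348 = 13456; √13456 = 116.
q = (702 − 116)/2 = 293, p = (702 + 116)/2 = 409.
Check: 293 · 409 = 119837.

293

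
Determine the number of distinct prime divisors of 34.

2

34 = 2 · 17
34 = 2 · 17, which has 2 distinct prime factors.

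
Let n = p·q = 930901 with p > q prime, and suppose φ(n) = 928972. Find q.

947

φ(n) = (p−1)(q−1) = n − (p+q) + 1, so p + q = 930901 − 928972 + 1 = 1930.
p and q are the roots of t² − 1930t + 930901 = 0.
Discriminant: 1930² − 4·930901 = 3724900 − 3723604 = 1296; √1296 = 36.
q = (1930 − 36)/2 = 947, p = (1930 + 36)/2 = 983.
Check: 947 · 983 = 930901.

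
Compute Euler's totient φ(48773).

43200

Factor: 48773 = 17 · 19 · 151.
φ(48773) = (17−1) · (19−1) · (151−1) = 16 · 18 · 150 = 43200.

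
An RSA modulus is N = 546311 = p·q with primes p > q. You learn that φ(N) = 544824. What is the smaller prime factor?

φ(n) = (p−1)(q−1) = n − (p+q) + 1, so p + q = 546311 − 544824 + 1 = 1488.
p and q are the roots of t² − 1488t + 546311 = 0.
Discriminant: 1488² − 4·546311 = 2214144 − 2185244 = 28900; √28900 = 170.
q = (1488 − 170)/2 = 659, p = (1488 + 170)/2 = 829.
Check: 659 · 829 = 546311.

659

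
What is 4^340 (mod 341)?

1

4^1 ≡ 4 (mod 341)
4^2 ≡ 4^2 = 16 ≡ 16 (mod 341)
4^4 ≡ 16^2 = 256 ≡ 256 (mod 341)
4^8 ≡ 256^2 = 65536 ≡ 64 (mod 341)
4^16 ≡ 64^2 = 4096 ≡ 4 (mod 341)
4^32 ≡ 4^2 = 16 ≡ 16 (mod 341)
4^64 ≡ 16^2 = 256 ≡ 256 (mod 341)
4^128 ≡ 256^2 = 65536 ≡ 64 (mod 341)
4^256 ≡ 64^2 = 4096 ≡ 4 (mod 341)
340 = 256 + 64 + 16 + 4 in binary powers of 2.
So 4^340 ≡ 4 · 256 · 4 · 256 ≡ 1 (mod 341).
Since the result is 1, base 4 gives no evidence that 341 is composite.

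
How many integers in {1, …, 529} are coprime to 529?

Factor: 529 = 23^2.
φ(529) = 23^1·(23−1) = 506.

506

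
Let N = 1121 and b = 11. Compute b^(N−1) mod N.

980

11^1 ≡ 11 (mod 1121)
11^2 ≡ 11^2 = 121 ≡ 121 (mod 1121)
11^4 ≡ 121^2 = 14641 ≡ 68 (mod 1121)
11^8 ≡ 68^2 = 4624 ≡ 140 (mod 1121)
11^16 ≡ 140^2 = 19600 ≡ 543 (mod 1121)
11^32 ≡ 543^2 = 294849 ≡ 26 (mod 1121)
11^64 ≡ 26^2 = 676 ≡ 676 (mod 1121)
11^128 ≡ 676^2 = 456976 ≡ 729 (mod 1121)
11^256 ≡ 729^2 = 531441 ≡ 87 (mod 1121)
11^512 ≡ 87^2 = 7569 ≡ 843 (mod 1121)
11^1024 ≡ 843^2 = 710649 ≡ 1056 (mod 1121)
1120 = 1024 + 64 + 32 in binary powers of 2.
So 11^1120 ≡ 1056 · 676 · 26 ≡ 980 (mod 1121).
Since 980 ≠ 1, base 11 is a Fermat witness: 1121 is composite.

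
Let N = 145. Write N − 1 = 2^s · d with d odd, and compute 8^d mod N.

73

145 − 1 = 144 = 2^4 · 9, so d = 9.
8^1 ≡ 8 (mod 145)
8^2 ≡ 8^2 = 64 ≡ 64 (mod 145)
8^4 ≡ 64^2 = 4096 ≡ 36 (mod 145)
8^8 ≡ 36^2 = 1296 ≡ 136 (mod 145)
9 = 8 + 1 in binary powers of 2.
So 8^9 ≡ 136 · 8 ≡ 73 (mod 145).
Squaring chain: 73 → 109 → 136 → 81; never reaches −1, so base 8 is a Miller–Rabin witness that 145 is composite.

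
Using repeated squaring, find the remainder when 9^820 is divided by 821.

1

9^1 ≡ 9 (mod 821)
9^2 ≡ 9^2 = 81 ≡ 81 (mod 821)
9^4 ≡ 81^2 = 6561 ≡ 814 (mod 821)
9^8 ≡ 814^2 = 662596 ≡ 49 (mod 821)
9^16 ≡ 49^2 = 2401 ≡ 759 (mod 821)
9^32 ≡ 759^2 = 576081 ≡ 560 (mod 821)
9^64 ≡ 560^2 = 313600 ≡ 799 (mod 821)
9^128 ≡ 799^2 = 638401 ≡ 484 (mod 821)
9^256 ≡ 484^2 = 234256 ≡ 271 (mod 821)
9^512 ≡ 271^2 = 73441 ≡ 372 (mod 821)
820 = 512 + 256 + 32 + 16 + 4 in binary powers of 2.
So 9^820 ≡ 372 · 271 · 560 · 759 · 814 ≡ 1 (mod 821).
Since the result is 1, base 9 gives no evidence that 821 is composite.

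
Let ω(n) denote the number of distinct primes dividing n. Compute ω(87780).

87780 = 2^2 · 21945
21945 = 3 · 7315
7315 = 5 · 1463
1463 = 7 · 209
209 = 11 · 19
87780 = 2^2 · 3 · 5 · 7 · 11 · 19, which has 6 distinct prime factors.

6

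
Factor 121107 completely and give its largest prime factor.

79

121107 = 3 · 40369
40369 = 7 · 5767
5767 = 73 · 79
79 is prime.
So 121107 = 3 · 7 · 73 · 79; the largest prime factor is 79.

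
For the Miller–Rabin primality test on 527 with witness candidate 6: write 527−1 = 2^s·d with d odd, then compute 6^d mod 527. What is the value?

527 − 1 = 526 = 2^1 · 263, so d = 263.
6^1 ≡ 6 (mod 527)
6^2 ≡ 6^2 = 36 ≡ 36 (mod 527)
6^4 ≡ 36^2 = 1296 ≡ 242 (mod 527)
6^8 ≡ 242^2 = 58564 ≡ 67 (mod 527)
6^16 ≡ 67^2 = 4489 ≡ 273 (mod 527)
6^32 ≡ 273^2 = 74529 ≡ 222 (mod 527)
6^64 ≡ 222^2 = 49284 ≡ 273 (mod 527)
6^128 ≡ 273^2 = 74529 ≡ 222 (mod 527)
6^256 ≡ 222^2 = 49284 ≡ 273 (mod 527)
263 = 256 + 4 + 2 + 1 in binary powers of 2.
So 6^263 ≡ 273 · 242 · 36 · 6 ≡ 150 (mod 527).
Squaring chain: 150; never reaches −1, so base 6 is a Miller–Rabin witness that 527 is composite.

150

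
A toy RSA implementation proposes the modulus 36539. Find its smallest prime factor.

36539 is odd.
Digit sum 26, not divisible by 3.
Ends in 9: not divisible by 5.
7: 36539 = 7·5219 + 6
11: 36539 = 11·3321 + 8
13: 36539 = 13·2810 + 9
17: 36539 = 17·2149 + 6
19: 36539 = 19·1923 + 2
23: 36539 = 23·1588 + 15
29: 36539 = 29·1259 + 28
31: 36539 = 31·1178 + 21
37: 36539 = 37·987 + 20
41: 36539 = 41·891 + 8
43: 36539 = 43·849 + 32
47: 36539 = 47·777 + 20
53: 36539 = 53·689 + 22
59: 36539 = 59·619 + 18
61: 36539 = 61·599

61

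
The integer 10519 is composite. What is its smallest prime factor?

10519 is odd.
Digit sum 16, not divisible by 3.
Ends in 9: not divisible by 5.
7: 10519 = 7·1502 + 5
11: 10519 = 11·956 + 3
13: 10519 = 13·809 + 2
17: 10519 = 17·618 + 13
19: 10519 = 19·553 + 12
23: 10519 = 23·457 + 8
29: 10519 = 29·362 + 21
31: 10519 = 31·339 + 10
37: 10519 = 37·284 + 11
41: 10519 = 41·256 + 23
43: 10519 = 43·244 + 27
47: 10519 = 47·223 + 38
53: 10519 = 53·198 + 25
59: 10519 = 59·178 + 17
61: 10519 = 61·172 + 27
67: 10519 = 67·157

67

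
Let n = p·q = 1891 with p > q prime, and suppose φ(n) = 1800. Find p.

φ(n) = (p−1)(q−1) = n − (p+q) + 1, so p + q = 1891 − 1800 + 1 = 92.
p and q are the roots of t² − 92t + 1891 = 0.
Discriminant: 92² − 4·1891 = 8464 − 7564 = 900; √900 = 30.
q = (92 − 30)/2 = 31, p = (92 + 30)/2 = 61.
Check: 31 · 61 = 1891.

61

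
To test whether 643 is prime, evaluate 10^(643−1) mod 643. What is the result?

10^1 ≡ 10 (mod 643)
10^2 ≡ 10^2 = 100 ≡ 100 (mod 643)
10^4 ≡ 100^2 = 10000 ≡ 355 (mod 643)
10^8 ≡ 355^2 = 126025 ≡ 640 (mod 643)
10^16 ≡ 640^2 = 409600 ≡ 9 (mod 643)
10^32 ≡ 9^2 = 81 ≡ 81 (mod 643)
10^64 ≡ 81^2 = 6561 ≡ 131 (mod 643)
10^128 ≡ 131^2 = 17161 ≡ 443 (mod 643)
10^256 ≡ 443^2 = 196249 ≡ 134 (mod 643)
10^512 ≡ 134^2 = 17956 ≡ 595 (mod 643)
642 = 512 + 128 + 2 in binary powers of 2.
So 10^642 ≡ 595 · 443 · 100 ≡ 1 (mod 643).
Since the result is 1, base 10 gives no evidence that 643 is composite.

1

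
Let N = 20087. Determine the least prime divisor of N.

20087 is odd.
Digit sum 17, not divisible by 3.
Ends in 7: not divisible by 5.
7: 20087 = 7·2869 + 4
11: 20087 = 11·1826 + 1
13: 20087 = 13·1545 + 2
17: 20087 = 17·1181 + 10
19: 20087 = 19·1057 + 4
23: 20087 = 23·873 + 8
29: 20087 = 29·692 + 19
31: 20087 = 31·647 + 30
37: 20087 = 37·542 + 33
41: 20087 = 41·489 + 38
43: 20087 = 43·467 + 6
47: 20087 = 47·427 + 18
53: 20087 = 53·379

53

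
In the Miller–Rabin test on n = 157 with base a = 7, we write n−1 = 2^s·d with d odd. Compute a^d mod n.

157 − 1 = 156 = 2^2 · 39, so d = 39.
7^1 ≡ 7 (mod 157)
7^2 ≡ 7^2 = 49 ≡ 49 (mod 157)
7^4 ≡ 49^2 = 2401 ≡ 46 (mod 157)
7^8 ≡ 46^2 = 2116 ≡ 75 (mod 157)
7^16 ≡ 75^2 = 5625 ≡ 130 (mod 157)
7^32 ≡ 130^2 = 16900 ≡ 101 (mod 157)
39 = 32 + 4 + 2 + 1 in binary powers of 2.
So 7^39 ≡ 101 · 46 · 49 · 7 ≡ 28 (mod 157).
Squaring chain: 28 → 156; reaches −1, so base 7 does not prove 157 composite.

28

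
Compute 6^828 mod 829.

6^1 ≡ 6 (mod 829)
6^2 ≡ 6^2 = 36 ≡ 36 (mod 829)
6^4 ≡ 36^2 = 1296 ≡ 467 (mod 829)
6^8 ≡ 467^2 = 218089 ≡ 62 (mod 829)
6^16 ≡ 62^2 = 3844 ≡ 528 (mod 829)
6^32 ≡ 528^2 = 278784 ≡ 240 (mod 829)
6^64 ≡ 240^2 = 57600 ≡ 399 (mod 829)
6^128 ≡ 399^2 = 159201 ≡ 33 (mod 829)
6^256 ≡ 33^2 = 1089 ≡ 260 (mod 829)
6^512 ≡ 260^2 = 67600 ≡ 451 (mod 829)
828 = 512 + 256 + 32 + 16 + 8 + 4 in binary powers of 2.
So 6^828 ≡ 451 · 260 · 240 · 528 · 62 · 467 ≡ 1 (mod 829).
Since the result is 1, base 6 gives no evidence that 829 is composite.

1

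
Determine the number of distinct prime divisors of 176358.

6

176358 = 2 · 88179
88179 = 3 · 29393
29393 = 7 · 4199
4199 = 13 · 323
323 = 17 · 19
176358 = 2 · 3 · 7 · 13 · 17 · 19, which has 6 distinct prime factors.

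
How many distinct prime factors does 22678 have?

4

22678 = 2 · 11339
11339 = 17 · 667
667 = 23 · 29
22678 = 2 · 17 · 23 · 29, which has 4 distinct prime factors.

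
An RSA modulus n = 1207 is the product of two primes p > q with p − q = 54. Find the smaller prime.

Since p = q + 54, we have 1207 = q(q + 54), so q² + 54q − 1207 = 0.
Discriminant: 54² + 4·1207 = 2916 + 4828 = 7744; √7744 = 88.
q = (−54 + 88)/2 = 17, and p = q + 54 = 71.
Check: 17 · 71 = 1207.

17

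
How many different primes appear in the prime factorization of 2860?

2860 = 2^2 · 715
715 = 5 · 143
143 = 11 · 13
2860 = 2^2 · 5 · 11 · 13, which has 4 distinct prime factors.

4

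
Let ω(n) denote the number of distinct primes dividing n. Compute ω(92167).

92167 = 37 · 2491
2491 = 47 · 53
92167 = 37 · 47 · 53, which has 3 distinct prime factors.

3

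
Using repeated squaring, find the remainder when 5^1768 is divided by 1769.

5^1 ≡ 5 (mod 1769)
5^2 ≡ 5^2 = 25 ≡ 25 (mod 1769)
5^4 ≡ 25^2 = 625 ≡ 625 (mod 1769)
5^8 ≡ 625^2 = 390625 ≡ 1445 (mod 1769)
5^16 ≡ 1445^2 = 2088025 ≡ 605 (mod 1769)
5^32 ≡ 605^2 = 366025 ≡ 1611 (mod 1769)
5^64 ≡ 1611^2 = 2595321 ≡ 198 (mod 1769)
5^128 ≡ 198^2 = 39204 ≡ 286 (mod 1769)
5^256 ≡ 286^2 = 81796 ≡ 422 (mod 1769)
5^512 ≡ 422^2 = 178084 ≡ 1184 (mod 1769)
5^1024 ≡ 1184^2 = 1401856 ≡ 808 (mod 1769)
1768 = 1024 + 512 + 128 + 64 + 32 + 8 in binary powers of 2.
So 5^1768 ≡ 808 · 1184 · 286 · 198 · 1611 · 1445 ≡ 1669 (mod 1769).
Since 1669 ≠ 1, base 5 is a Fermat witness: 1769 is composite.

1669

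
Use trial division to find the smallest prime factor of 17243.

43

17243 is odd.
Digit sum 17, not divisible by 3.
Ends in 3: not divisible by 5.
7: 17243 = 7·2463 + 2
11: 17243 = 11·1567 + 6
13: 17243 = 13·1326 + 5
17: 17243 = 17·1014 + 5
19: 17243 = 19·907 + 10
23: 17243 = 23·749 + 16
29: 17243 = 29·594 + 17
31: 17243 = 31·556 + 7
37: 17243 = 37·466 + 1
41: 17243 = 41·420 + 23
43: 17243 = 43·401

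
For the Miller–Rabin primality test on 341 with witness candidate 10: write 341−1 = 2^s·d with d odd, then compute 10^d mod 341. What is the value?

341 − 1 = 340 = 2^2 · 85, so d = 85.
10^1 ≡ 10 (mod 341)
10^2 ≡ 10^2 = 100 ≡ 100 (mod 341)
10^4 ≡ 100^2 = 10000 ≡ 111 (mod 341)
10^8 ≡ 111^2 = 12321 ≡ 45 (mod 341)
10^16 ≡ 45^2 = 2025 ≡ 320 (mod 341)
10^32 ≡ 320^2 = 102400 ≡ 100 (mod 341)
10^64 ≡ 100^2 = 10000 ≡ 111 (mod 341)
85 = 64 + 16 + 4 + 1 in binary powers of 2.
So 10^85 ≡ 111 · 320 · 111 · 10 ≡ 98 (mod 341).
Squaring chain: 98 → 56; never reaches −1, so base 10 is a Miller–Rabin witness that 341 is composite.

98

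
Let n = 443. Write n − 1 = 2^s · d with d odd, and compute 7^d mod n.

442

443 − 1 = 442 = 2^1 · 221, so d = 221.
7^1 ≡ 7 (mod 443)
7^2 ≡ 7^2 = 49 ≡ 49 (mod 443)
7^4 ≡ 49^2 = 2401 ≡ 186 (mod 443)
7^8 ≡ 186^2 = 34596 ≡ 42 (mod 443)
7^16 ≡ 42^2 = 1764 ≡ 435 (mod 443)
7^32 ≡ 435^2 = 189225 ≡ 64 (mod 443)
7^64 ≡ 64^2 = 4096 ≡ 109 (mod 443)
7^128 ≡ 109^2 = 11881 ≡ 363 (mod 443)
221 = 128 + 64 + 16 + 8 + 4 + 1 in binary powers of 2.
So 7^221 ≡ 363 · 109 · 435 · 42 · 186 · 7 ≡ 442 (mod 443).
Since 7^d ≡ 442 (mod 443), base 7 does not prove 443 composite.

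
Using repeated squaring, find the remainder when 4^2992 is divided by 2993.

4^1 ≡ 4 (mod 2993)
4^2 ≡ 4^2 = 16 ≡ 16 (mod 2993)
4^4 ≡ 16^2 = 256 ≡ 256 (mod 2993)
4^8 ≡ 256^2 = 65536 ≡ 2683 (mod 2993)
4^16 ≡ 2683^2 = 7198489 ≡ 324 (mod 2993)
4^32 ≡ 324^2 = 104976 ≡ 221 (mod 2993)
4^64 ≡ 221^2 = 48841 ≡ 953 (mod 2993)
4^128 ≡ 953^2 = 908209 ≡ 1330 (mod 2993)
4^256 ≡ 1330^2 = 1768900 ≡ 37 (mod 2993)
4^512 ≡ 37^2 = 1369 ≡ 1369 (mod 2993)
4^1024 ≡ 1369^2 = 1874161 ≡ 543 (mod 2993)
4^2048 ≡ 543^2 = 294849 ≡ 1535 (mod 2993)
2992 = 2048 + 512 + 256 + 128 + 32 + 16 in binary powers of 2.
So 4^2992 ≡ 1535 · 1369 · 37 · 1330 · 221 · 324 ≡ 1205 (mod 2993).
Since 1205 ≠ 1, base 4 is a Fermat witness: 2993 is composite.

1205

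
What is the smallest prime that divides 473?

11

473 is odd.
Digit sum 14, not divisible by 3.
Ends in 3: not divisible by 5.
7: 473 = 7·67 + 4
11: 473 = 11·43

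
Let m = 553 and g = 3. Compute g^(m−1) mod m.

3^1 ≡ 3 (mod 553)
3^2 ≡ 3^2 = 9 ≡ 9 (mod 553)
3^4 ≡ 9^2 = 81 ≡ 81 (mod 553)
3^8 ≡ 81^2 = 6561 ≡ 478 (mod 553)
3^16 ≡ 478^2 = 228484 ≡ 95 (mod 553)
3^32 ≡ 95^2 = 9025 ≡ 177 (mod 553)
3^64 ≡ 177^2 = 31329 ≡ 361 (mod 553)
3^128 ≡ 361^2 = 130321 ≡ 366 (mod 553)
3^256 ≡ 366^2 = 133956 ≡ 130 (mod 553)
3^512 ≡ 130^2 = 16900 ≡ 310 (mod 553)
552 = 512 + 32 + 8 in binary powers of 2.
So 3^552 ≡ 310 · 177 · 478 ≡ 176 (mod 553).
Since 176 ≠ 1, base 3 is a Fermat witness: 553 is composite.

176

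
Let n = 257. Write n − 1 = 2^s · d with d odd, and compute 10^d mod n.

10

257 − 1 = 256 = 2^8 · 1, so d = 1.
10^1 ≡ 10 (mod 257)
1 = 1 in binary powers of 2.
So 10^1 ≡ 10 ≡ 10 (mod 257).
Squaring chain: 10 → 100 → 234 → 15 → 225 → 253 → 16 → 256; reaches −1, so base 10 does not prove 257 composite.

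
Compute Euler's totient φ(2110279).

Factor: 2110279 = 89 · 131 · 181.
φ(2110279) = (89−1) · (131−1) · (181−1) = 88 · 130 · 180 = 2059200.

2059200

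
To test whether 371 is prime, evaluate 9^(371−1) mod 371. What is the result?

9^1 ≡ 9 (mod 371)
9^2 ≡ 9^2 = 81 ≡ 81 (mod 371)
9^4 ≡ 81^2 = 6561 ≡ 254 (mod 371)
9^8 ≡ 254^2 = 64516 ≡ 333 (mod 371)
9^16 ≡ 333^2 = 110889 ≡ 331 (mod 371)
9^32 ≡ 331^2 = 109561 ≡ 116 (mod 371)
9^64 ≡ 116^2 = 13456 ≡ 100 (mod 371)
9^128 ≡ 100^2 = 10000 ≡ 354 (mod 371)
9^256 ≡ 354^2 = 125316 ≡ 289 (mod 371)
370 = 256 + 64 + 32 + 16 + 2 in binary powers of 2.
So 9^370 ≡ 289 · 100 · 116 · 331 · 81 ≡ 275 (mod 371).
Since 275 ≠ 1, base 9 is a Fermat witness: 371 is composite.

275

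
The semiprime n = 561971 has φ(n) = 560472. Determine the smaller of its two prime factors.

727

φ(n) = (p−1)(q−1) = n − (p+q) + 1, so p + q = 561971 − 560472 + 1 = 1500.
p and q are the roots of t² − 1500t + 561971 = 0.
Discriminant: 1500² − 4·561971 = 2250000 − 2247884 = 2116; √2116 = 46.
q = (1500 − 46)/2 = 727, p = (1500 + 46)/2 = 773.
Check: 727 · 773 = 561971.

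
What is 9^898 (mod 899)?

545

9^1 ≡ 9 (mod 899)
9^2 ≡ 9^2 = 81 ≡ 81 (mod 899)
9^4 ≡ 81^2 = 6561 ≡ 268 (mod 899)
9^8 ≡ 268^2 = 71824 ≡ 803 (mod 899)
9^16 ≡ 803^2 = 644809 ≡ 226 (mod 899)
9^32 ≡ 226^2 = 51076 ≡ 732 (mod 899)
9^64 ≡ 732^2 = 535824 ≡ 20 (mod 899)
9^128 ≡ 20^2 = 400 ≡ 400 (mod 899)
9^256 ≡ 400^2 = 160000 ≡ 877 (mod 899)
9^512 ≡ 877^2 = 769129 ≡ 484 (mod 899)
898 = 512 + 256 + 128 + 2 in binary powers of 2.
So 9^898 ≡ 484 · 877 · 400 · 81 ≡ 545 (mod 899).
Since 545 ≠ 1, base 9 is a Fermat witness: 899 is composite.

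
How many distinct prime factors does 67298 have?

67298 = 2 · 33649
33649 = 7 · 4807
4807 = 11 · 437
437 = 19 · 23
67298 = 2 · 7 · 11 · 19 · 23, which has 5 distinct prime factors.

5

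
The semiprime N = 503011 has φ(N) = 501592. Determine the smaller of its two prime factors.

677

φ(n) = (p−1)(q−1) = n − (p+q) + 1, so p + q = 503011 − 501592 + 1 = 1420.
p and q are the roots of t² − 1420t + 503011 = 0.
Discriminant: 1420² − 4·503011 = 2016400 − 2012044 = 4356; √4356 = 66.
q = (1420 − 66)/2 = 677, p = (1420 + 66)/2 = 743.
Check: 677 · 743 = 503011.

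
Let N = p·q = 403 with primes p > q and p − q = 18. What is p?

31

Since p = q + 18, we have 403 = q(q + 18), so q² + 18q − 403 = 0.
Discriminant: 18² + 4·403 = 324 + 1612 = 1936; √1936 = 44.
q = (−18 + 44)/2 = 13, and p = q + 18 = 31.
Check: 13 · 31 = 403.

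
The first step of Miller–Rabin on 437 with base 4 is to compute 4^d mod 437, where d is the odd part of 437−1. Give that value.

213

437 − 1 = 436 = 2^2 · 109, so d = 109.
4^1 ≡ 4 (mod 437)
4^2 ≡ 4^2 = 16 ≡ 16 (mod 437)
4^4 ≡ 16^2 = 256 ≡ 256 (mod 437)
4^8 ≡ 256^2 = 65536 ≡ 423 (mod 437)
4^16 ≡ 423^2 = 178929 ≡ 196 (mod 437)
4^32 ≡ 196^2 = 38416 ≡ 397 (mod 437)
4^64 ≡ 397^2 = 157609 ≡ 289 (mod 437)
109 = 64 + 32 + 8 + 4 + 1 in binary powers of 2.
So 4^109 ≡ 289 · 397 · 423 · 256 · 4 ≡ 213 (mod 437).
Squaring chain: 213 → 358; never reaches −1, so base 4 is a Miller–Rabin witness that 437 is composite.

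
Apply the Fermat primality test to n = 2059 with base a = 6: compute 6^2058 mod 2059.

6^1 ≡ 6 (mod 2059)
6^2 ≡ 6^2 = 36 ≡ 36 (mod 2059)
6^4 ≡ 36^2 = 1296 ≡ 1296 (mod 2059)
6^8 ≡ 1296^2 = 1679616 ≡ 1531 (mod 2059)
6^16 ≡ 1531^2 = 2343961 ≡ 819 (mod 2059)
6^32 ≡ 819^2 = 670761 ≡ 1586 (mod 2059)
6^64 ≡ 1586^2 = 2515396 ≡ 1357 (mod 2059)
6^128 ≡ 1357^2 = 1841449 ≡ 703 (mod 2059)
6^256 ≡ 703^2 = 494209 ≡ 49 (mod 2059)
6^512 ≡ 49^2 = 2401 ≡ 342 (mod 2059)
6^1024 ≡ 342^2 = 116964 ≡ 1660 (mod 2059)
6^2048 ≡ 1660^2 = 2755600 ≡ 658 (mod 2059)
2058 = 2048 + 8 + 2 in binary powers of 2.
So 6^2058 ≡ 658 · 1531 · 36 ≡ 1161 (mod 2059).
Since 1161 ≠ 1, base 6 is a Fermat witness: 2059 is composite.

1161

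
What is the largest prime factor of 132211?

97

132211 = 29 · 4559
4559 = 47 · 97
97 is prime.
So 132211 = 29 · 47 · 97; the largest prime factor is 97.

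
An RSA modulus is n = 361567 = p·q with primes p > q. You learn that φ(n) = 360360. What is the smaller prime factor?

φ(n) = (p−1)(q−1) = n − (p+q) + 1, so p + q = 361567 − 360360 + 1 = 1208.
p and q are the roots of t² − 1208t + 361567 = 0.
Discriminant: 1208² − 4·361567 = 1459264 − 1446268 = 12996; √12996 = 114.
q = (1208 − 114)/2 = 547, p = (1208 + 114)/2 = 661.
Check: 547 · 661 = 361567.

547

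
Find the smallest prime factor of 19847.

19847 is odd.
Digit sum 29, not divisible by 3.
Ends in 7: not divisible by 5.
7: 19847 = 7·2835 + 2
11: 19847 = 11·1804 + 3
13: 19847 = 13·1526 + 9
17: 19847 = 17·1167 + 8
19: 19847 = 19·1044 + 11
23: 19847 = 23·862 + 21
29: 19847 = 29·684 + 11
31: 19847 = 31·640 + 7
37: 19847 = 37·536 + 15
41: 19847 = 41·484 + 3
43: 19847 = 43·461 + 24
47: 19847 = 47·422 + 13
53: 19847 = 53·374 + 25
59: 19847 = 59·336 + 23
61: 19847 = 61·325 + 22
67: 19847 = 67·296 + 15
71: 19847 = 71·279 + 38
73: 19847 = 73·271 + 64
79: 19847 = 79·251 + 18
83: 19847 = 83·239 + 10
89: 19847 = 89·223

89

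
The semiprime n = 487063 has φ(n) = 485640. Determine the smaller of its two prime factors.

571

φ(n) = (p−1)(q−1) = n − (p+q) + 1, so p + q = 487063 − 485640 + 1 = 1424.
p and q are the roots of t² − 1424t + 487063 = 0.
Discriminant: 1424² − 4·487063 = 2027776 − 1948252 = 79524; √79524 = 282.
q = (1424 − 282)/2 = 571, p = (1424 + 282)/2 = 853.
Check: 571 · 853 = 487063.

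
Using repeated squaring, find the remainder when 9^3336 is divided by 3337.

9^1 ≡ 9 (mod 3337)
9^2 ≡ 9^2 = 81 ≡ 81 (mod 3337)
9^4 ≡ 81^2 = 6561 ≡ 3224 (mod 3337)
9^8 ≡ 3224^2 = 10394176 ≡ 2758 (mod 3337)
9^16 ≡ 2758^2 = 7606564 ≡ 1541 (mod 3337)
9^32 ≡ 1541^2 = 2374681 ≡ 2074 (mod 3337)
9^64 ≡ 2074^2 = 4301476 ≡ 83 (mod 3337)
9^128 ≡ 83^2 = 6889 ≡ 215 (mod 3337)
9^256 ≡ 215^2 = 46225 ≡ 2844 (mod 3337)
9^512 ≡ 2844^2 = 8088336 ≡ 2785 (mod 3337)
9^1024 ≡ 2785^2 = 7756225 ≡ 1037 (mod 3337)
9^2048 ≡ 1037^2 = 1075369 ≡ 855 (mod 3337)
3336 = 2048 + 1024 + 256 + 8 in binary powers of 2.
So 9^3336 ≡ 855 · 1037 · 2844 · 2758 ≡ 714 (mod 3337).
Since 714 ≠ 1, base 9 is a Fermat witness: 3337 is composite.

714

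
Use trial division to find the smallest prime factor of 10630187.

10630187 is odd.
Digit sum 26, not divisible by 3.
Ends in 7: not divisible by 5.
7: 10630187 = 7·1518598 + 1
11: 10630187 = 11·966380 + 7
13: 10630187 = 13·817706 + 9
17: 10630187 = 17·625305 + 2
19: 10630187 = 19·559483 + 10
23: 10630187 = 23·462182 + 1
29: 10630187 = 29·366558 + 5
31: 10630187 = 31·342909 + 8
37: 10630187 = 37·287302 + 13
41: 10630187 = 41·259272 + 35
43: 10630187 = 43·247213 + 28
47: 10630187 = 47·226174 + 9
53: 10630187 = 53·200569 + 30
59: 10630187 = 59·180172 + 39
61: 10630187 = 61·174265 + 22
67: 10630187 = 67·158659 + 34
71: 10630187 = 71·149720 + 67
73: 10630187 = 73·145619

73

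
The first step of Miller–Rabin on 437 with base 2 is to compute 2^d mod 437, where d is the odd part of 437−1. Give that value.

437 − 1 = 436 = 2^2 · 109, so d = 109.
2^1 ≡ 2 (mod 437)
2^2 ≡ 2^2 = 4 ≡ 4 (mod 437)
2^4 ≡ 4^2 = 16 ≡ 16 (mod 437)
2^8 ≡ 16^2 = 256 ≡ 256 (mod 437)
2^16 ≡ 256^2 = 65536 ≡ 423 (mod 437)
2^32 ≡ 423^2 = 178929 ≡ 196 (mod 437)
2^64 ≡ 196^2 = 38416 ≡ 397 (mod 437)
109 = 64 + 32 + 8 + 4 + 1 in binary powers of 2.
So 2^109 ≡ 397 · 196 · 256 · 16 · 2 ≡ 173 (mod 437).
Squaring chain: 173 → 213; never reaches −1, so base 2 is a Miller–Rabin witness that 437 is composite.

173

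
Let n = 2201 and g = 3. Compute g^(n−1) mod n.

1110

3^1 ≡ 3 (mod 2201)
3^2 ≡ 3^2 = 9 ≡ 9 (mod 2201)
3^4 ≡ 9^2 = 81 ≡ 81 (mod 2201)
3^8 ≡ 81^2 = 6561 ≡ 2159 (mod 2201)
3^16 ≡ 2159^2 = 4661281 ≡ 1764 (mod 2201)
3^32 ≡ 1764^2 = 3111696 ≡ 1683 (mod 2201)
3^64 ≡ 1683^2 = 2832489 ≡ 2003 (mod 2201)
3^128 ≡ 2003^2 = 4012009 ≡ 1787 (mod 2201)
3^256 ≡ 1787^2 = 3193369 ≡ 1919 (mod 2201)
3^512 ≡ 1919^2 = 3682561 ≡ 288 (mod 2201)
3^1024 ≡ 288^2 = 82944 ≡ 1507 (mod 2201)
3^2048 ≡ 1507^2 = 2271049 ≡ 1818 (mod 2201)
2200 = 2048 + 128 + 16 + 8 in binary powers of 2.
So 3^2200 ≡ 1818 · 1787 · 1764 · 2159 ≡ 1110 (mod 2201).
Since 1110 ≠ 1, base 3 is a Fermat witness: 2201 is composite.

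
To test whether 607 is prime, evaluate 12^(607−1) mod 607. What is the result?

1

12^1 ≡ 12 (mod 607)
12^2 ≡ 12^2 = 144 ≡ 144 (mod 607)
12^4 ≡ 144^2 = 20736 ≡ 98 (mod 607)
12^8 ≡ 98^2 = 9604 ≡ 499 (mod 607)
12^16 ≡ 499^2 = 249001 ≡ 131 (mod 607)
12^32 ≡ 131^2 = 17161 ≡ 165 (mod 607)
12^64 ≡ 165^2 = 27225 ≡ 517 (mod 607)
12^128 ≡ 517^2 = 267289 ≡ 209 (mod 607)
12^256 ≡ 209^2 = 43681 ≡ 584 (mod 607)
12^512 ≡ 584^2 = 341056 ≡ 529 (mod 607)
606 = 512 + 64 + 16 + 8 + 4 + 2 in binary powers of 2.
So 12^606 ≡ 529 · 517 · 131 · 499 · 98 · 144 ≡ 1 (mod 607).
Since the result is 1, base 12 gives no evidence that 607 is composite.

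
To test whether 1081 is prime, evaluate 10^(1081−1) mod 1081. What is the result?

813

10^1 ≡ 10 (mod 1081)
10^2 ≡ 10^2 = 100 ≡ 100 (mod 1081)
10^4 ≡ 100^2 = 10000 ≡ 271 (mod 1081)
10^8 ≡ 271^2 = 73441 ≡ 1014 (mod 1081)
10^16 ≡ 1014^2 = 1028196 ≡ 165 (mod 1081)
10^32 ≡ 165^2 = 27225 ≡ 200 (mod 1081)
10^64 ≡ 200^2 = 40000 ≡ 3 (mod 1081)
10^128 ≡ 3^2 = 9 ≡ 9 (mod 1081)
10^256 ≡ 9^2 = 81 ≡ 81 (mod 1081)
10^512 ≡ 81^2 = 6561 ≡ 75 (mod 1081)
10^1024 ≡ 75^2 = 5625 ≡ 220 (mod 1081)
1080 = 1024 + 32 + 16 + 8 in binary powers of 2.
So 10^1080 ≡ 220 · 200 · 165 · 1014 ≡ 813 (mod 1081).
Since 813 ≠ 1, base 10 is a Fermat witness: 1081 is composite.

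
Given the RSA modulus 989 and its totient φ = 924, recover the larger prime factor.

φ(n) = (p−1)(q−1) = n − (p+q) + 1, so p + q = 989 − 924 + 1 = 66.
p and q are the roots of t² − 66t + 989 = 0.
Discriminant: 66² − 4·989 = 4356 − 3956 = 400; √400 = 20.
q = (66 − 20)/2 = 23, p = (66 + 20)/2 = 43.
Check: 23 · 43 = 989.

43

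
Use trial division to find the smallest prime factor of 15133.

15133 is odd.
Digit sum 13, not divisible by 3.
Ends in 3: not divisible by 5.
7: 15133 = 7·2161 + 6
11: 15133 = 11·1375 + 8
13: 15133 = 13·1164 + 1
17: 15133 = 17·890 + 3
19: 15133 = 19·796 + 9
23: 15133 = 23·657 + 22
29: 15133 = 29·521 + 24
31: 15133 = 31·488 + 5
37: 15133 = 37·409

37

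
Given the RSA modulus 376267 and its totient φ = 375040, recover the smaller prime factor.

587

φ(n) = (p−1)(q−1) = n − (p+q) + 1, so p + q = 376267 − 375040 + 1 = 1228.
p and q are the roots of t² − 1228t + 376267 = 0.
Discriminant: 1228² − 4·376267 = 1507984 − 1505068 = 2916; √2916 = 54.
q = (1228 − 54)/2 = 587, p = (1228 + 54)/2 = 641.
Check: 587 · 641 = 376267.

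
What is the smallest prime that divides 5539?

5539 is odd.
Digit sum 22, not divisible by 3.
Ends in 9: not divisible by 5.
7: 5539 = 7·791 + 2
11: 5539 = 11·503 + 6
13: 5539 = 13·426 + 1
17: 5539 = 17·325 + 14
19: 5539 = 19·291 + 10
23: 5539 = 23·240 + 19
29: 5539 = 29·191

29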